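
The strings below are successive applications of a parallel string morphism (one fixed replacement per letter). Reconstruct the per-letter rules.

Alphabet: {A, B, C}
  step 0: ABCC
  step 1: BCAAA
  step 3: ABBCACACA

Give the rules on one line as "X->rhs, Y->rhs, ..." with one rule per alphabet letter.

  step 0 ⇒ step 1: ABCC ⇒ B·CA·A·A
    A ↦ B
    B ↦ CA
    C ↦ A

A->B, B->CA, C->A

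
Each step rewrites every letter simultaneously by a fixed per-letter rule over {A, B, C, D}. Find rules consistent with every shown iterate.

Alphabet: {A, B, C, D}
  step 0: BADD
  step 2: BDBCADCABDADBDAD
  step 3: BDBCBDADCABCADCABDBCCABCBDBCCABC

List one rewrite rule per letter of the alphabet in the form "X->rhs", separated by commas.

  step 2 ⇒ step 3: BDBCADCABDADBDAD ⇒ BD·BC·BD·AD·CA·BC·AD·CA·BD·BC·CA·BC·BD·BC·CA·BC
    A ↦ CA
    B ↦ BD
    C ↦ AD
    D ↦ BC

A->CA, B->BD, C->AD, D->BC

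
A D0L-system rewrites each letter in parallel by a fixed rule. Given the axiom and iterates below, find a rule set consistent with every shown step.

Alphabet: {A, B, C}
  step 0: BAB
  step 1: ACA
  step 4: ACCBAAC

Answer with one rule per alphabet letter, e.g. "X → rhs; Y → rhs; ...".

  step 0 ⇒ step 1: BAB ⇒ A·C·A
    A ↦ C
    B ↦ A
    C ↦ BA  (constrained at step 1)

A->C, B->A, C->BA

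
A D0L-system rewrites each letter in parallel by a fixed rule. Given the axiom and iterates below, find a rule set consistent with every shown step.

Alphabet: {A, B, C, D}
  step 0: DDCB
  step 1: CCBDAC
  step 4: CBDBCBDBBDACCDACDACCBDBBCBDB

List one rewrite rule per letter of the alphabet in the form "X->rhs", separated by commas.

  step 0 ⇒ step 1: DDCB ⇒ C·C·B·DAC
    B ↦ DAC
    C ↦ B
    D ↦ C
    A ↦ BD  (constrained at step 1)

A->BD, B->DAC, C->B, D->C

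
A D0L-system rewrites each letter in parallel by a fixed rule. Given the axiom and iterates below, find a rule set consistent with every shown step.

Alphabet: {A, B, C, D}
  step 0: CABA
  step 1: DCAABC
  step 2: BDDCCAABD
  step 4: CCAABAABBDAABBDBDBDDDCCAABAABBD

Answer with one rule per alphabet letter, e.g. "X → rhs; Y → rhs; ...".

  step 1 ⇒ step 2: DCAABC ⇒ BD·D·C·C·AAB·D
    A ↦ C
    B ↦ AAB
    C ↦ D
    D ↦ BD

A->C, B->AAB, C->D, D->BD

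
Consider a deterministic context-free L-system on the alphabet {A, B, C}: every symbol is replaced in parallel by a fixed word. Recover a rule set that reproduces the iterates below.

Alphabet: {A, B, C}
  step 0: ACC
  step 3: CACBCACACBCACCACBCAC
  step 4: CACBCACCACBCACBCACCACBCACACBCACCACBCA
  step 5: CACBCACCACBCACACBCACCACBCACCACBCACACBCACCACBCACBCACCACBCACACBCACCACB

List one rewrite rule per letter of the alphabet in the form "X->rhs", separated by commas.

A->CB, B->C, C->CA

  step 4 ⇒ step 5: CACBCACCACBCACBCACCACBCACACBCACCACBCA ⇒ CA·CB·CA·C·CA·CB·CA·CA·CB·CA·C·CA·CB·CA·C·CA·CB·CA·CA·CB·CA·C·CA·CB·CA·CB·CA·C·CA·CB·CA·CA·CB·CA·C·CA·CB
    A ↦ CB
    B ↦ C
    C ↦ CA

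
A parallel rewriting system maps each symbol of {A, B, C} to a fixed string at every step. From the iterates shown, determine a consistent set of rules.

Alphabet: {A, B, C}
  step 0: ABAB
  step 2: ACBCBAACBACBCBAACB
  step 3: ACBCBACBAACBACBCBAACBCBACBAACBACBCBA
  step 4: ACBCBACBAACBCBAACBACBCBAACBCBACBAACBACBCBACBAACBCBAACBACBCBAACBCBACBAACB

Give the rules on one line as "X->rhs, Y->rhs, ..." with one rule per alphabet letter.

  step 3 ⇒ step 4: ACBCBACBAACBACBCBAACBCBACBAACBACBCBA ⇒ ACB·CB·A·CB·A·ACB·CB·A·ACB·ACB·CB·A·ACB·CB·A·CB·A·ACB·ACB·CB·A·CB·A·ACB·CB·A·ACB·ACB·CB·A·ACB·CB·A·CB·A·ACB
    A ↦ ACB
    B ↦ A
    C ↦ CB

A->ACB, B->A, C->CB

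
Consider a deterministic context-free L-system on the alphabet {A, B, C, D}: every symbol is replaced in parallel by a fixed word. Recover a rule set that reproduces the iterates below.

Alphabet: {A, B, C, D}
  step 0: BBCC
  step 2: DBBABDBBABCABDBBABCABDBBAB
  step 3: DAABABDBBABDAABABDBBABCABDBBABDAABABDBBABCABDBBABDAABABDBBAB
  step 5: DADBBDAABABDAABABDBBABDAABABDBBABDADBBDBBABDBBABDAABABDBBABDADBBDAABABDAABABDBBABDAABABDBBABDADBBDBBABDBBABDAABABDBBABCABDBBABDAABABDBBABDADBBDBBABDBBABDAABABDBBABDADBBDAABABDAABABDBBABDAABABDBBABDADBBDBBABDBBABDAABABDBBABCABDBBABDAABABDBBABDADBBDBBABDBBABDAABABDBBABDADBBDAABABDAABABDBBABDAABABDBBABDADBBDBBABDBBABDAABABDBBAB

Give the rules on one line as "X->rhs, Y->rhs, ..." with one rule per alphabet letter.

A->DBB, B->AB, C->CAB, D->DA

  step 2 ⇒ step 3: DBBABDBBABCABDBBABCABDBBAB ⇒ DA·AB·AB·DBB·AB·DA·AB·AB·DBB·AB·CAB·DBB·AB·DA·AB·AB·DBB·AB·CAB·DBB·AB·DA·AB·AB·DBB·AB
    A ↦ DBB
    B ↦ AB
    C ↦ CAB
    D ↦ DA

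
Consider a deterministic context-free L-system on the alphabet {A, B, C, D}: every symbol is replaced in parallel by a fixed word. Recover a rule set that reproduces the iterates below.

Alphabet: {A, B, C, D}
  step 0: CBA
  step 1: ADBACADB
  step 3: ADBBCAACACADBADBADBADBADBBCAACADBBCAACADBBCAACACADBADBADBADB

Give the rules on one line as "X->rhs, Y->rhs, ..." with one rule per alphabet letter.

  step 0 ⇒ step 1: CBA ⇒ ADB·AC·ADB
    A ↦ ADB
    B ↦ AC
    C ↦ ADB
    D ↦ BCA  (constrained at step 1)

A->ADB, B->AC, C->ADB, D->BCA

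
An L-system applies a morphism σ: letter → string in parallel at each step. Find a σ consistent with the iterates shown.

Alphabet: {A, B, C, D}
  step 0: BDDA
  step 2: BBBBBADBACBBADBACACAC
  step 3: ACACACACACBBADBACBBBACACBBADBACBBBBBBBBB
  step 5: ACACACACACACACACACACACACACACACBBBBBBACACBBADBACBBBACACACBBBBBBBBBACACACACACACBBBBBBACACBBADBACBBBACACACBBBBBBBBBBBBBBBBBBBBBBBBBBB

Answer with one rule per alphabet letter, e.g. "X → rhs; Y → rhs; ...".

  step 2 ⇒ step 3: BBBBBADBACBBADBACACAC ⇒ AC·AC·AC·AC·AC·BB·ADB·AC·BB·B·AC·AC·BB·ADB·AC·BB·B·BB·B·BB·B
    A ↦ BB
    B ↦ AC
    C ↦ B
    D ↦ ADB

A->BB, B->AC, C->B, D->ADB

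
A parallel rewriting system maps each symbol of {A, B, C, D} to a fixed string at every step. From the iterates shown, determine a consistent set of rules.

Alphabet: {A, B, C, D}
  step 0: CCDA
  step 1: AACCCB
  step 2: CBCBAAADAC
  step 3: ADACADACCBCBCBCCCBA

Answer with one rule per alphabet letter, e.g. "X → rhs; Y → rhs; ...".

A->CB, B->DAC, C->A, D->CC

  step 2 ⇒ step 3: CBCBAAADAC ⇒ A·DAC·A·DAC·CB·CB·CB·CC·CB·A
    A ↦ CB
    B ↦ DAC
    C ↦ A
    D ↦ CC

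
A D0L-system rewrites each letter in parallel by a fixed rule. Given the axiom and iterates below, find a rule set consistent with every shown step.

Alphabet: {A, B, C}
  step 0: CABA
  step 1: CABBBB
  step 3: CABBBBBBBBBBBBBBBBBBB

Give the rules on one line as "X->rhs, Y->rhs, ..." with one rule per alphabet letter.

A->B, B->BB, C->CA

  step 0 ⇒ step 1: CABA ⇒ CA·B·BB·B
    A ↦ B
    B ↦ BB
    C ↦ CA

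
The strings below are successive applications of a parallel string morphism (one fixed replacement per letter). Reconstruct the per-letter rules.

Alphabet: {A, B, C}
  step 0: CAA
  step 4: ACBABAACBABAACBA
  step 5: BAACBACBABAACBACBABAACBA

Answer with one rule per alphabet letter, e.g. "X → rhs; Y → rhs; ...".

  step 4 ⇒ step 5: ACBABAACBABAACBA ⇒ BA·A·C·BA·C·BA·BA·A·C·BA·C·BA·BA·A·C·BA
    A ↦ BA
    B ↦ C
    C ↦ A

A->BA, B->C, C->A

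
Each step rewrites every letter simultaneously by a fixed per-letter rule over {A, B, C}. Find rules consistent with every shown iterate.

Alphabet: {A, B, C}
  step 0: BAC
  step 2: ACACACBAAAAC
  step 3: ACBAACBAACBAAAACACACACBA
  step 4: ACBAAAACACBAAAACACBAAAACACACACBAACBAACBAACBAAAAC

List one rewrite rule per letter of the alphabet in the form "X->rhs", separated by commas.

A->AC, B->AA, C->BA

  step 3 ⇒ step 4: ACBAACBAACBAAAACACACACBA ⇒ AC·BA·AA·AC·AC·BA·AA·AC·AC·BA·AA·AC·AC·AC·AC·BA·AC·BA·AC·BA·AC·BA·AA·AC
    A ↦ AC
    B ↦ AA
    C ↦ BA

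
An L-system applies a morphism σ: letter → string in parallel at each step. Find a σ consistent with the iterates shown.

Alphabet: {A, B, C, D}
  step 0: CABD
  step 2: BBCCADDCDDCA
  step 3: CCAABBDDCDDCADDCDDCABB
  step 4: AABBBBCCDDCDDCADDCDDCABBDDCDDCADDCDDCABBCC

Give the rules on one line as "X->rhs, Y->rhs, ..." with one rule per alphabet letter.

A->BB, B->C, C->A, D->DDC

  step 3 ⇒ step 4: CCAABBDDCDDCADDCDDCABB ⇒ A·A·BB·BB·C·C·DDC·DDC·A·DDC·DDC·A·BB·DDC·DDC·A·DDC·DDC·A·BB·C·C
    A ↦ BB
    B ↦ C
    C ↦ A
    D ↦ DDC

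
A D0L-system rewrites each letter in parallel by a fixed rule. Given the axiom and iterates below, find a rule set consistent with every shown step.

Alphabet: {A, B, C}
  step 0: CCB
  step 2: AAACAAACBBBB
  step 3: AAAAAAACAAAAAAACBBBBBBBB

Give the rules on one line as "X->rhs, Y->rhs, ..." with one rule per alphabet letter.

  step 2 ⇒ step 3: AAACAAACBBBB ⇒ AA·AA·AA·AC·AA·AA·AA·AC·BB·BB·BB·BB
    A ↦ AA
    B ↦ BB
    C ↦ AC

A->AA, B->BB, C->AC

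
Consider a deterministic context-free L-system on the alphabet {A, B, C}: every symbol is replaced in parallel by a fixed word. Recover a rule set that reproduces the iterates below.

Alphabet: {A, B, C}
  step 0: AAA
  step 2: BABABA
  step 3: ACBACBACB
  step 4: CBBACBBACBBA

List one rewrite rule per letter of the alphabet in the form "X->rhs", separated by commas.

A->CB, B->A, C->B

  step 3 ⇒ step 4: ACBACBACB ⇒ CB·B·A·CB·B·A·CB·B·A
    A ↦ CB
    B ↦ A
    C ↦ B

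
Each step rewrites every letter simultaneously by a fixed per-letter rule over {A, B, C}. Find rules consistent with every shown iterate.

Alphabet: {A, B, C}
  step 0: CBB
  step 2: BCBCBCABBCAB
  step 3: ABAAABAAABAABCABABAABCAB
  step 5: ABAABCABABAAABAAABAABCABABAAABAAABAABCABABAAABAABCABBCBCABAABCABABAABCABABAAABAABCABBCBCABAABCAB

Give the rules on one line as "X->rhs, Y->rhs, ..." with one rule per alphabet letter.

  step 2 ⇒ step 3: BCBCBCABBCAB ⇒ AB·AA·AB·AA·AB·AA·BC·AB·AB·AA·BC·AB
    A ↦ BC
    B ↦ AB
    C ↦ AA

A->BC, B->AB, C->AA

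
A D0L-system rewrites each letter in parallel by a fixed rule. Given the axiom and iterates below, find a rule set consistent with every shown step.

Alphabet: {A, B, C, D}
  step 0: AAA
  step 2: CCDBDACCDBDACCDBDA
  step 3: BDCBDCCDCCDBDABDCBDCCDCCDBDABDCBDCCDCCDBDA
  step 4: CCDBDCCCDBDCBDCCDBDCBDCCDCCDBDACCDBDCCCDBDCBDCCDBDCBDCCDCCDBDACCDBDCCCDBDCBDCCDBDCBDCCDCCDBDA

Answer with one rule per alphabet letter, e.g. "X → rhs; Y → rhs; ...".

  step 3 ⇒ step 4: BDCBDCCDCCDBDABDCBDCCDCCDBDABDCBDCCDCCDBDA ⇒ C·CD·BDC·C·CD·BDC·BDC·CD·BDC·BDC·CD·C·CD·BDA·C·CD·BDC·C·CD·BDC·BDC·CD·BDC·BDC·CD·C·CD·BDA·C·CD·BDC·C·CD·BDC·BDC·CD·BDC·BDC·CD·C·CD·BDA
    A ↦ BDA
    B ↦ C
    C ↦ BDC
    D ↦ CD

A->BDA, B->C, C->BDC, D->CD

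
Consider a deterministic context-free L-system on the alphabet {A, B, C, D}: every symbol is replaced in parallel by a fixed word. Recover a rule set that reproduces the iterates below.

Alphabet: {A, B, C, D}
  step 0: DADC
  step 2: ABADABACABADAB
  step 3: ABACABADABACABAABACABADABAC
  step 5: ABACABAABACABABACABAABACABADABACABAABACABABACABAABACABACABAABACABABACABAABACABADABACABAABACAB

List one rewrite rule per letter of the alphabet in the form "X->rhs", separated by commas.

A->AB, B->AC, C->A, D->AD

  step 2 ⇒ step 3: ABADABACABADAB ⇒ AB·AC·AB·AD·AB·AC·AB·A·AB·AC·AB·AD·AB·AC
    A ↦ AB
    B ↦ AC
    C ↦ A
    D ↦ AD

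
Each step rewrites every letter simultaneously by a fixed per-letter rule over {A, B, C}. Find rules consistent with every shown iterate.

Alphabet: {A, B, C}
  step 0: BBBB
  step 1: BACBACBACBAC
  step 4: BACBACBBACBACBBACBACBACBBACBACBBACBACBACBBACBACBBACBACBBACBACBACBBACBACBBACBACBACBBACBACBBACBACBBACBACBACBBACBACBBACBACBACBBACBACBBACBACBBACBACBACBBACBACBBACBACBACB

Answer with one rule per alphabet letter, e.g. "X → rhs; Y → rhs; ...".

  step 0 ⇒ step 1: BBBB ⇒ BAC·BAC·BAC·BAC
    B ↦ BAC
    A ↦ BA  (constrained at step 1)
    C ↦ CB  (constrained at step 1)

A->BA, B->BAC, C->CB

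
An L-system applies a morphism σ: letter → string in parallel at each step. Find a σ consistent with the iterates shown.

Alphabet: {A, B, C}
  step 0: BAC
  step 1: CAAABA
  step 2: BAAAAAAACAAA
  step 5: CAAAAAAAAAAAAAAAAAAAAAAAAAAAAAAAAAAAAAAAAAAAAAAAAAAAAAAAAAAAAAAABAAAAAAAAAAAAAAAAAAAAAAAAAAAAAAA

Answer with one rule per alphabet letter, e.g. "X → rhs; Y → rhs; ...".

A->AA, B->CA, C->BA

  step 1 ⇒ step 2: CAAABA ⇒ BA·AA·AA·AA·CA·AA
    A ↦ AA
    B ↦ CA
    C ↦ BA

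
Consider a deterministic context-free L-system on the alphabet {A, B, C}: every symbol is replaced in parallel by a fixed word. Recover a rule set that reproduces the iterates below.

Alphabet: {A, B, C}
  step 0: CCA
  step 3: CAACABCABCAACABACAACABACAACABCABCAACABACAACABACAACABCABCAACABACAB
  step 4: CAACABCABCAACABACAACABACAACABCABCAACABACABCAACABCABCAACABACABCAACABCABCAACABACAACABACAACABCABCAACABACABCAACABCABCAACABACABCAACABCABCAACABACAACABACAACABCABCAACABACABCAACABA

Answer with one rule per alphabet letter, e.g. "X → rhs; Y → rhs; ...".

  step 3 ⇒ step 4: CAACABCABCAACABACAACABACAACABCABCAACABACAACABACAACABCABCAACABACAB ⇒ CAA·CAB·CAB·CAA·CAB·A·CAA·CAB·A·CAA·CAB·CAB·CAA·CAB·A·CAB·CAA·CAB·CAB·CAA·CAB·A·CAB·CAA·CAB·CAB·CAA·CAB·A·CAA·CAB·A·CAA·CAB·CAB·CAA·CAB·A·CAB·CAA·CAB·CAB·CAA·CAB·A·CAB·CAA·CAB·CAB·CAA·CAB·A·CAA·CAB·A·CAA·CAB·CAB·CAA·CAB·A·CAB·CAA·CAB·A
    A ↦ CAB
    B ↦ A
    C ↦ CAA

A->CAB, B->A, C->CAA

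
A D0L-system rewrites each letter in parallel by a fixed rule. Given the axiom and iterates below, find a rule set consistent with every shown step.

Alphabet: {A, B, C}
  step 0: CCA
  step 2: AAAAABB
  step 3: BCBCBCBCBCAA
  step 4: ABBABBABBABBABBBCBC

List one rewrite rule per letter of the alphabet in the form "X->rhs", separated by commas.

A->BC, B->A, C->BB

  step 3 ⇒ step 4: BCBCBCBCBCAA ⇒ A·BB·A·BB·A·BB·A·BB·A·BB·BC·BC
    A ↦ BC
    B ↦ A
    C ↦ BB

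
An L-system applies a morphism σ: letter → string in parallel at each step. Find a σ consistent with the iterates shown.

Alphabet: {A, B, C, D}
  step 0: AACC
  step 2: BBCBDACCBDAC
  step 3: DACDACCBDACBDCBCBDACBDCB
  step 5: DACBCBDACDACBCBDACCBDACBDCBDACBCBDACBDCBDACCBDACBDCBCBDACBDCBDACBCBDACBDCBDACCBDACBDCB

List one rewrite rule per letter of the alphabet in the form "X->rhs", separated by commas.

  step 2 ⇒ step 3: BBCBDACCBDAC ⇒ DAC·DAC·CB·DAC·B·D·CB·CB·DAC·B·D·CB
    A ↦ D
    B ↦ DAC
    C ↦ CB
    D ↦ B

A->D, B->DAC, C->CB, D->B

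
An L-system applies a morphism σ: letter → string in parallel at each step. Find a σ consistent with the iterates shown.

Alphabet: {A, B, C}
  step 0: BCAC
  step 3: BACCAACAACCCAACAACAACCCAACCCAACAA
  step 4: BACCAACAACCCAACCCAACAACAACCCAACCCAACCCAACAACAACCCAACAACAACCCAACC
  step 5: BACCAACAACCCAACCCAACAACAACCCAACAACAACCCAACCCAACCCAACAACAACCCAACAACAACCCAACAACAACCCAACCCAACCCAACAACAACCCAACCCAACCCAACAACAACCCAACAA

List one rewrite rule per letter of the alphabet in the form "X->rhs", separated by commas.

A->C, B->BA, C->CAA

  step 4 ⇒ step 5: BACCAACAACCCAACCCAACAACAACCCAACCCAACCCAACAACAACCCAACAACAACCCAACC ⇒ BA·C·CAA·CAA·C·C·CAA·C·C·CAA·CAA·CAA·C·C·CAA·CAA·CAA·C·C·CAA·C·C·CAA·C·C·CAA·CAA·CAA·C·C·CAA·CAA·CAA·C·C·CAA·CAA·CAA·C·C·CAA·C·C·CAA·C·C·CAA·CAA·CAA·C·C·CAA·C·C·CAA·C·C·CAA·CAA·CAA·C·C·CAA·CAA
    A ↦ C
    B ↦ BA
    C ↦ CAA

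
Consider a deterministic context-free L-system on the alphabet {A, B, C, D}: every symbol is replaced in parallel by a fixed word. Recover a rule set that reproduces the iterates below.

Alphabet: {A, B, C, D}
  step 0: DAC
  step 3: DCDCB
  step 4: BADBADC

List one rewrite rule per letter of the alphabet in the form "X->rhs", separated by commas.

A->B, B->C, C->D, D->BA

  step 3 ⇒ step 4: DCDCB ⇒ BA·D·BA·D·C
    B ↦ C
    C ↦ D
    D ↦ BA
    A ↦ B  (constrained at step 0)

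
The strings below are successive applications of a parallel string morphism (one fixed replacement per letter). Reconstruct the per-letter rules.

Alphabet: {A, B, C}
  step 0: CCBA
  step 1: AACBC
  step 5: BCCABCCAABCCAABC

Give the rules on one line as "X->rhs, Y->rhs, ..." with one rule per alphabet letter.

A->BC, B->C, C->A

  step 0 ⇒ step 1: CCBA ⇒ A·A·C·BC
    A ↦ BC
    B ↦ C
    C ↦ A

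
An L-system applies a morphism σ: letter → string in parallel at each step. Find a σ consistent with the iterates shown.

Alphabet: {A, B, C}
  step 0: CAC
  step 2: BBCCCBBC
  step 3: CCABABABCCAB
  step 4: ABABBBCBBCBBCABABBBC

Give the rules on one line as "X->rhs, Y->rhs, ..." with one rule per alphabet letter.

  step 3 ⇒ step 4: CCABABABCCAB ⇒ AB·AB·BB·C·BB·C·BB·C·AB·AB·BB·C
    A ↦ BB
    B ↦ C
    C ↦ AB

A->BB, B->C, C->AB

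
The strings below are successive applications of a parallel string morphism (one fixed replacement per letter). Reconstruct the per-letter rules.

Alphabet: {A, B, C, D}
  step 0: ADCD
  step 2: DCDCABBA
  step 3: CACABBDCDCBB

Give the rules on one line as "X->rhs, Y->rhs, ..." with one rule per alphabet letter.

  step 2 ⇒ step 3: DCDCABBA ⇒ C·A·C·A·BB·DC·DC·BB
    A ↦ BB
    B ↦ DC
    C ↦ A
    D ↦ C

A->BB, B->DC, C->A, D->C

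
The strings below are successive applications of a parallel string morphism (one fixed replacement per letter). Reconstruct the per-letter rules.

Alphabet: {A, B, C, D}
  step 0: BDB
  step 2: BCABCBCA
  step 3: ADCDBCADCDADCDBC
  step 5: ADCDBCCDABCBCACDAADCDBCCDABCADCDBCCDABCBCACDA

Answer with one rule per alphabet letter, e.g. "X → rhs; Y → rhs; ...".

A->BC, B->AD, C->CD, D->A

  step 2 ⇒ step 3: BCABCBCA ⇒ AD·CD·BC·AD·CD·AD·CD·BC
    A ↦ BC
    B ↦ AD
    C ↦ CD
    D ↦ A  (constrained at step 0)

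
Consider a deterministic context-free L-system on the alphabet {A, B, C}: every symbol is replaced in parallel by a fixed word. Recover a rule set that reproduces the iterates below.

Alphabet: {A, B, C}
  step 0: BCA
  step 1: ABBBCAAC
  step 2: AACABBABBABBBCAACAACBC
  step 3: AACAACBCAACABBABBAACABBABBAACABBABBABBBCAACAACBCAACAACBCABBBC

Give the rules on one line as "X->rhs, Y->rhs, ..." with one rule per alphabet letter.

  step 2 ⇒ step 3: AACABBABBABBBCAACAACBC ⇒ AAC·AAC·BC·AAC·ABB·ABB·AAC·ABB·ABB·AAC·ABB·ABB·ABB·BC·AAC·AAC·BC·AAC·AAC·BC·ABB·BC
    A ↦ AAC
    B ↦ ABB
    C ↦ BC

A->AAC, B->ABB, C->BC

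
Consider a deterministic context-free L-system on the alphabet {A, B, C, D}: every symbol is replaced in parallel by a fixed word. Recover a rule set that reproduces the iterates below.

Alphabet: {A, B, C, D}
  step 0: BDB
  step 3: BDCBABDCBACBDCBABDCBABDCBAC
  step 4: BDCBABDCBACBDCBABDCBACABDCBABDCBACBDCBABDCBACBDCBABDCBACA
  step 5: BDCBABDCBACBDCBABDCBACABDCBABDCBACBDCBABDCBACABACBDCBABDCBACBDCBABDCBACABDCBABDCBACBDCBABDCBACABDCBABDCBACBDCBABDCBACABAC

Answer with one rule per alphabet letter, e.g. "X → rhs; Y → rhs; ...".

A->BAC, B->BDC, C->A, D->B

  step 4 ⇒ step 5: BDCBABDCBACBDCBABDCBACABDCBABDCBACBDCBABDCBACBDCBABDCBACA ⇒ BDC·B·A·BDC·BAC·BDC·B·A·BDC·BAC·A·BDC·B·A·BDC·BAC·BDC·B·A·BDC·BAC·A·BAC·BDC·B·A·BDC·BAC·BDC·B·A·BDC·BAC·A·BDC·B·A·BDC·BAC·BDC·B·A·BDC·BAC·A·BDC·B·A·BDC·BAC·BDC·B·A·BDC·BAC·A·BAC
    A ↦ BAC
    B ↦ BDC
    C ↦ A
    D ↦ B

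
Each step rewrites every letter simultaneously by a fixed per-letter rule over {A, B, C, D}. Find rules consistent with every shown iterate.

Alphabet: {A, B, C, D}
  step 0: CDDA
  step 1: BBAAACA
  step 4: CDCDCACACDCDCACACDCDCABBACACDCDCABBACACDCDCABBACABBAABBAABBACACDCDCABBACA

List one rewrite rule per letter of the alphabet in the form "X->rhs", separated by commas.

  step 0 ⇒ step 1: CDDA ⇒ BBA·A·A·CA
    A ↦ CA
    C ↦ BBA
    D ↦ A
    B ↦ CD  (constrained at step 1)

A->CA, B->CD, C->BBA, D->A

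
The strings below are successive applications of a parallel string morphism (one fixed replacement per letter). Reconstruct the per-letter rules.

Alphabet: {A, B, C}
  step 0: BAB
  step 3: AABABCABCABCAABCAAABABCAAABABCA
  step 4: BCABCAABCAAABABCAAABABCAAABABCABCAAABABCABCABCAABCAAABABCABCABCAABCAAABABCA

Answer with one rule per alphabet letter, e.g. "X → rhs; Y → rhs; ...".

A->BCA, B->A, C->ABA

  step 3 ⇒ step 4: AABABCABCABCAABCAAABABCAAABABCA ⇒ BCA·BCA·A·BCA·A·ABA·BCA·A·ABA·BCA·A·ABA·BCA·BCA·A·ABA·BCA·BCA·BCA·A·BCA·A·ABA·BCA·BCA·BCA·A·BCA·A·ABA·BCA
    A ↦ BCA
    B ↦ A
    C ↦ ABA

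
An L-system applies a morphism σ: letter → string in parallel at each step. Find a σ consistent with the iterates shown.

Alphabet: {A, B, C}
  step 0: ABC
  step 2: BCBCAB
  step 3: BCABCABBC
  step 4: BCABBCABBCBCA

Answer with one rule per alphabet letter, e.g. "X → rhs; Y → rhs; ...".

A->B, B->BC, C->A

  step 3 ⇒ step 4: BCABCABBC ⇒ BC·A·B·BC·A·B·BC·BC·A
    A ↦ B
    B ↦ BC
    C ↦ A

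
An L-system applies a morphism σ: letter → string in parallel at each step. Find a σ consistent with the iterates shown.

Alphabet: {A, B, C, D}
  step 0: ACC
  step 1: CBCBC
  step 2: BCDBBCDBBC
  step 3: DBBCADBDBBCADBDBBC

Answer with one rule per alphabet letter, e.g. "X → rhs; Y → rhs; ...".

  step 2 ⇒ step 3: BCDBBCDBBC ⇒ DB·BC·A·DB·DB·BC·A·DB·DB·BC
    B ↦ DB
    C ↦ BC
    D ↦ A
  step 0 ⇒ step 1: ACC ⇒ C·BC·BC
    A ↦ C

A->C, B->DB, C->BC, D->A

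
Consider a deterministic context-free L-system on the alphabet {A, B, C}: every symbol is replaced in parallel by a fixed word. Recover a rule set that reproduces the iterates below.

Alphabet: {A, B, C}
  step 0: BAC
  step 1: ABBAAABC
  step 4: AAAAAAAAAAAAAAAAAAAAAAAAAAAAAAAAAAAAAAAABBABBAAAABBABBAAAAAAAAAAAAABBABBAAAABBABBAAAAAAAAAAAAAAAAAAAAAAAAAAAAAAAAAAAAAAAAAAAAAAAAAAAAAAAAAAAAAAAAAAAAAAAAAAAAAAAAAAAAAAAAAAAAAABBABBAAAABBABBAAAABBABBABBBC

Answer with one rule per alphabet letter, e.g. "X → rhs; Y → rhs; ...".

  step 0 ⇒ step 1: BAC ⇒ ABB·AAA·BC
    A ↦ AAA
    B ↦ ABB
    C ↦ BC

A->AAA, B->ABB, C->BC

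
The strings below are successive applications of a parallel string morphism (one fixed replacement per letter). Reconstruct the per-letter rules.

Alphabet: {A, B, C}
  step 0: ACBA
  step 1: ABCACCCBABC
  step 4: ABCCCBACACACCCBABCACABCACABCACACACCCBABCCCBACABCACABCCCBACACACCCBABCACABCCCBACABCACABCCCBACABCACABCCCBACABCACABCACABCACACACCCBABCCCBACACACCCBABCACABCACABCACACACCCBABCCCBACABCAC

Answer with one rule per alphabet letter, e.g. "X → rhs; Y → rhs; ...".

A->ABC, B->CCB, C->AC

  step 0 ⇒ step 1: ACBA ⇒ ABC·AC·CCB·ABC
    A ↦ ABC
    B ↦ CCB
    C ↦ AC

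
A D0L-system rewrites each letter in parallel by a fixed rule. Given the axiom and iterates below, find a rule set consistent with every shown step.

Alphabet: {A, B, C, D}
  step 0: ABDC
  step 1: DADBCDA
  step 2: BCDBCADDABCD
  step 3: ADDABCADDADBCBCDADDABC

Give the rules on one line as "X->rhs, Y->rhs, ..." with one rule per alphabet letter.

A->D, B->AD, C->DA, D->BC

  step 2 ⇒ step 3: BCDBCADDABCD ⇒ AD·DA·BC·AD·DA·D·BC·BC·D·AD·DA·BC
    A ↦ D
    B ↦ AD
    C ↦ DA
    D ↦ BC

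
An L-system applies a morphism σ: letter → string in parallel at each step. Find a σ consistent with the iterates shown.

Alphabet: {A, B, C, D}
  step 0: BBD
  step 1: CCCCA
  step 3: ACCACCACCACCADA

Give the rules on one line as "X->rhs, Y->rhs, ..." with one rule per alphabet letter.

A->DA, B->CC, C->DB, D->A

  step 0 ⇒ step 1: BBD ⇒ CC·CC·A
    B ↦ CC
    D ↦ A
    A ↦ DA  (constrained at step 1)
    C ↦ DB  (constrained at step 1)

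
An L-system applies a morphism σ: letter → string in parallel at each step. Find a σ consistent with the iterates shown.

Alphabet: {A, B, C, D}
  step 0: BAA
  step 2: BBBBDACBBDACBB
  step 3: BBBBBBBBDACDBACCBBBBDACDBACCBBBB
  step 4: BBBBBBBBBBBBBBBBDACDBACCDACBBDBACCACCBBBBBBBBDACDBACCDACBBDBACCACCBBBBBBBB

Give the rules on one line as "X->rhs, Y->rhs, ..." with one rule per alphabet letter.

  step 3 ⇒ step 4: BBBBBBBBDACDBACCBBBBDACDBACCBBBB ⇒ BB·BB·BB·BB·BB·BB·BB·BB·DAC·DB·ACC·DAC·BB·DB·ACC·ACC·BB·BB·BB·BB·DAC·DB·ACC·DAC·BB·DB·ACC·ACC·BB·BB·BB·BB
    A ↦ DB
    B ↦ BB
    C ↦ ACC
    D ↦ DAC

A->DB, B->BB, C->ACC, D->DAC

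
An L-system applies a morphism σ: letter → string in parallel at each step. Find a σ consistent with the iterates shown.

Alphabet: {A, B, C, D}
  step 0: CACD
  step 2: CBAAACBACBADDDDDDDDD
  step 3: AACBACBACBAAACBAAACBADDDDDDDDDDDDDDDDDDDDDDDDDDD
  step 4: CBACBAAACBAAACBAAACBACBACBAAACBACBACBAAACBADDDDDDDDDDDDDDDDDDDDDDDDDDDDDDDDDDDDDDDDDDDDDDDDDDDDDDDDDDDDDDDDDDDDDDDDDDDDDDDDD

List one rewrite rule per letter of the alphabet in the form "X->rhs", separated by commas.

A->CBA, B->A, C->A, D->DDD

  step 3 ⇒ step 4: AACBACBACBAAACBAAACBADDDDDDDDDDDDDDDDDDDDDDDDDDD ⇒ CBA·CBA·A·A·CBA·A·A·CBA·A·A·CBA·CBA·CBA·A·A·CBA·CBA·CBA·A·A·CBA·DDD·DDD·DDD·DDD·DDD·DDD·DDD·DDD·DDD·DDD·DDD·DDD·DDD·DDD·DDD·DDD·DDD·DDD·DDD·DDD·DDD·DDD·DDD·DDD·DDD·DDD·DDD
    A ↦ CBA
    B ↦ A
    C ↦ A
    D ↦ DDD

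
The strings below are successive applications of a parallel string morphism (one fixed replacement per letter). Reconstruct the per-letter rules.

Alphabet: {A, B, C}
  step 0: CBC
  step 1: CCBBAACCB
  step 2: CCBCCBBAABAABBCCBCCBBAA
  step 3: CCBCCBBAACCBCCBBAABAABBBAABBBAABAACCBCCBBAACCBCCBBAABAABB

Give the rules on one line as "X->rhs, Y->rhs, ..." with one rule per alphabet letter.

  step 2 ⇒ step 3: CCBCCBBAABAABBCCBCCBBAA ⇒ CCB·CCB·BAA·CCB·CCB·BAA·BAA·B·B·BAA·B·B·BAA·BAA·CCB·CCB·BAA·CCB·CCB·BAA·BAA·B·B
    A ↦ B
    B ↦ BAA
    C ↦ CCB

A->B, B->BAA, C->CCB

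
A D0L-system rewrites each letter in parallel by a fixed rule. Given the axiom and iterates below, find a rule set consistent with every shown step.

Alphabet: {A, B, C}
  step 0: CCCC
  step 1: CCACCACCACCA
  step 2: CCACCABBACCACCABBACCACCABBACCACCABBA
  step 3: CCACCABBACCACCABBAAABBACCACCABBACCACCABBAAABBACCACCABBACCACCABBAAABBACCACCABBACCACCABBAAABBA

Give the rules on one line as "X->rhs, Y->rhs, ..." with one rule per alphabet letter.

  step 2 ⇒ step 3: CCACCABBACCACCABBACCACCABBACCACCABBA ⇒ CCA·CCA·BBA·CCA·CCA·BBA·A·A·BBA·CCA·CCA·BBA·CCA·CCA·BBA·A·A·BBA·CCA·CCA·BBA·CCA·CCA·BBA·A·A·BBA·CCA·CCA·BBA·CCA·CCA·BBA·A·A·BBA
    A ↦ BBA
    B ↦ A
    C ↦ CCA

A->BBA, B->A, C->CCA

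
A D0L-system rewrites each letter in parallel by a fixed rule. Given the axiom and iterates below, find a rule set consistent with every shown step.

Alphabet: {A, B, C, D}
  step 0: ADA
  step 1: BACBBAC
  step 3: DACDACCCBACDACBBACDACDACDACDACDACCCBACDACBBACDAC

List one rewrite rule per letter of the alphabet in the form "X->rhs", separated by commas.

A->BAC, B->CC, C->DAC, D->B

  step 0 ⇒ step 1: ADA ⇒ BAC·B·BAC
    A ↦ BAC
    D ↦ B
    B ↦ CC  (constrained at step 1)
    C ↦ DAC  (constrained at step 1)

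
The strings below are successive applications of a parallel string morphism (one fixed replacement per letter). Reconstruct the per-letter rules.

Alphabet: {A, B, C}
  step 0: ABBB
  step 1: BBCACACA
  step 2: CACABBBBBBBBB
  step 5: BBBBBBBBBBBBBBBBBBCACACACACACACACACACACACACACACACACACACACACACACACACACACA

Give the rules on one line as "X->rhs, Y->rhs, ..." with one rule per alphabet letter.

A->BB, B->CA, C->B

  step 1 ⇒ step 2: BBCACACA ⇒ CA·CA·B·BB·B·BB·B·BB
    A ↦ BB
    B ↦ CA
    C ↦ B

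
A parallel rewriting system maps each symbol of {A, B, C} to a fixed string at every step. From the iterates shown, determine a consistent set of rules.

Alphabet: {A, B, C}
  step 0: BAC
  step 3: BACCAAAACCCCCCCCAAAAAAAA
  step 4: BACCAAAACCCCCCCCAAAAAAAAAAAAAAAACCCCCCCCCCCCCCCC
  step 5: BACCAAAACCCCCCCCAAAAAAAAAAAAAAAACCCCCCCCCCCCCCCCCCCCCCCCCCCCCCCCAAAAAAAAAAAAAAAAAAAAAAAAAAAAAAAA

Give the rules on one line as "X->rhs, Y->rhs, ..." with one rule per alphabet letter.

  step 4 ⇒ step 5: BACCAAAACCCCCCCCAAAAAAAAAAAAAAAACCCCCCCCCCCCCCCC ⇒ BA·CC·AA·AA·CC·CC·CC·CC·AA·AA·AA·AA·AA·AA·AA·AA·CC·CC·CC·CC·CC·CC·CC·CC·CC·CC·CC·CC·CC·CC·CC·CC·AA·AA·AA·AA·AA·AA·AA·AA·AA·AA·AA·AA·AA·AA·AA·AA
    A ↦ CC
    B ↦ BA
    C ↦ AA

A->CC, B->BA, C->AA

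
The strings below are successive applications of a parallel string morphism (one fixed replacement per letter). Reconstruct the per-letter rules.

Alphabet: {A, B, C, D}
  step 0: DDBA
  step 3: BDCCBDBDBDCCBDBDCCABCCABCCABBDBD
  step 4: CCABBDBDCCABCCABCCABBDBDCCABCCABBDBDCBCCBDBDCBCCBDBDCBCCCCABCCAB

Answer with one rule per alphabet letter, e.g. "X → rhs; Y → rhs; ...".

A->CB, B->CC, C->BD, D->AB

  step 3 ⇒ step 4: BDCCBDBDBDCCBDBDCCABCCABCCABBDBD ⇒ CC·AB·BD·BD·CC·AB·CC·AB·CC·AB·BD·BD·CC·AB·CC·AB·BD·BD·CB·CC·BD·BD·CB·CC·BD·BD·CB·CC·CC·AB·CC·AB
    A ↦ CB
    B ↦ CC
    C ↦ BD
    D ↦ AB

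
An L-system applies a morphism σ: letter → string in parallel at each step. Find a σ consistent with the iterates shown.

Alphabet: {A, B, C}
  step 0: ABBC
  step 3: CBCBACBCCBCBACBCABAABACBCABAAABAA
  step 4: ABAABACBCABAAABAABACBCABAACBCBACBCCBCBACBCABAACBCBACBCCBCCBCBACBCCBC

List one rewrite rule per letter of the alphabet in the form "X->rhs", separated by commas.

  step 3 ⇒ step 4: CBCBACBCCBCBACBCABAABACBCABAAABAA ⇒ A·BA·A·BA·CBC·A·BA·A·A·BA·A·BA·CBC·A·BA·A·CBC·BA·CBC·CBC·BA·CBC·A·BA·A·CBC·BA·CBC·CBC·CBC·BA·CBC·CBC
    A ↦ CBC
    B ↦ BA
    C ↦ A

A->CBC, B->BA, C->A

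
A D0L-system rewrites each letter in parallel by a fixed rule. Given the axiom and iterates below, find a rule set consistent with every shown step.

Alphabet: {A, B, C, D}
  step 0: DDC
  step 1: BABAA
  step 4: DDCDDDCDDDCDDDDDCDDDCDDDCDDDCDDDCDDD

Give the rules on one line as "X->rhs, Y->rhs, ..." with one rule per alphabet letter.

A->DD, B->CD, C->A, D->BA

  step 0 ⇒ step 1: DDC ⇒ BA·BA·A
    C ↦ A
    D ↦ BA
    A ↦ DD  (constrained at step 1)
    B ↦ CD  (constrained at step 1)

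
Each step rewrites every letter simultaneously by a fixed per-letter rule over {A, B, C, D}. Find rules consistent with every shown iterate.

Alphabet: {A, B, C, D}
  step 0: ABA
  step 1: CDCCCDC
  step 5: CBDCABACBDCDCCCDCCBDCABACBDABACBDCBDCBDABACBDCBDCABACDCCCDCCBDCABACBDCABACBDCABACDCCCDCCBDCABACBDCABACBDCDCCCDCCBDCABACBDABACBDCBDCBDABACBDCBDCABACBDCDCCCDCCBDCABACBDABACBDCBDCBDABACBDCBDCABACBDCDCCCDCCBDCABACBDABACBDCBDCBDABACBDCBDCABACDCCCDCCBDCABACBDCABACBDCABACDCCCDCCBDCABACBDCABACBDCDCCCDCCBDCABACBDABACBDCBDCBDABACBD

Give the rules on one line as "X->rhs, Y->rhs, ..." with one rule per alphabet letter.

A->CDC, B->C, C->CBD, D->ABA

  step 0 ⇒ step 1: ABA ⇒ CDC·C·CDC
    A ↦ CDC
    B ↦ C
    C ↦ CBD  (constrained at step 1)
    D ↦ ABA  (constrained at step 1)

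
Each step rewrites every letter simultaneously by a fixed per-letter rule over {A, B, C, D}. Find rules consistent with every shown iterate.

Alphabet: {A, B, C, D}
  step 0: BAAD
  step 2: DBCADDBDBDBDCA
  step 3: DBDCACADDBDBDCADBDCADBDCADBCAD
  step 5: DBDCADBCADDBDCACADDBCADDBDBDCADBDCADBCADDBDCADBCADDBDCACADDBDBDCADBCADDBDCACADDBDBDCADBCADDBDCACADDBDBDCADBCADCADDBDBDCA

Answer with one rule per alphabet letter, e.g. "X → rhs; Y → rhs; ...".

  step 2 ⇒ step 3: DBCADDBDBDBDCA ⇒ DB·DCA·CA·D·DB·DB·DCA·DB·DCA·DB·DCA·DB·CA·D
    A ↦ D
    B ↦ DCA
    C ↦ CA
    D ↦ DB

A->D, B->DCA, C->CA, D->DB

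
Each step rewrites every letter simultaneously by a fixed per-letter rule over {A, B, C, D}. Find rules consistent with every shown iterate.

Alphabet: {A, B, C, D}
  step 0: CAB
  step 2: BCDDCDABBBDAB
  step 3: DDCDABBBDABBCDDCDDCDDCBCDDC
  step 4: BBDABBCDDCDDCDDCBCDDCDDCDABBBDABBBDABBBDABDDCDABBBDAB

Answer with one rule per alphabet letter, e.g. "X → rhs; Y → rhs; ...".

  step 3 ⇒ step 4: DDCDABBBDABBCDDCDDCDDCBCDDC ⇒ B·B·DAB·B·C·DDC·DDC·DDC·B·C·DDC·DDC·DAB·B·B·DAB·B·B·DAB·B·B·DAB·DDC·DAB·B·B·DAB
    A ↦ C
    B ↦ DDC
    C ↦ DAB
    D ↦ B

A->C, B->DDC, C->DAB, D->B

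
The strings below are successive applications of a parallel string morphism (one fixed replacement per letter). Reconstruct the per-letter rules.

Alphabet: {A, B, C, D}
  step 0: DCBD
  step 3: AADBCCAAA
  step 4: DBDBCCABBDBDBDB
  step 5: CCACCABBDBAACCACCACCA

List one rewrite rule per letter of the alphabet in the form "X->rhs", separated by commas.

  step 4 ⇒ step 5: DBDBCCABBDBDBDB ⇒ CC·A·CC·A·B·B·DB·A·A·CC·A·CC·A·CC·A
    A ↦ DB
    B ↦ A
    C ↦ B
    D ↦ CC

A->DB, B->A, C->B, D->CC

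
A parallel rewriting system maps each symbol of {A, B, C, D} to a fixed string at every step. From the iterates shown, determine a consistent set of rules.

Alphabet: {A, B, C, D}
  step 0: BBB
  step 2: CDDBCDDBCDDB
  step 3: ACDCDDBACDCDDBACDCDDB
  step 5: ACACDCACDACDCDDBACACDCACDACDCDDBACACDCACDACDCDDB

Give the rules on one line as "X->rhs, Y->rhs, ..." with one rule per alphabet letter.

A->C, B->DB, C->A, D->CD

  step 2 ⇒ step 3: CDDBCDDBCDDB ⇒ A·CD·CD·DB·A·CD·CD·DB·A·CD·CD·DB
    B ↦ DB
    C ↦ A
    D ↦ CD
    A ↦ C  (constrained at step 3)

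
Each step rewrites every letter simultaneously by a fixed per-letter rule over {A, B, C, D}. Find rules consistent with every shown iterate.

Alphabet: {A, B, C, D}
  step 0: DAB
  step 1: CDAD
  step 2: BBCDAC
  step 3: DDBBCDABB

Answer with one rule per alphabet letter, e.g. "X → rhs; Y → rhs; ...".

A->DA, B->D, C->BB, D->C

  step 2 ⇒ step 3: BBCDAC ⇒ D·D·BB·C·DA·BB
    A ↦ DA
    B ↦ D
    C ↦ BB
    D ↦ C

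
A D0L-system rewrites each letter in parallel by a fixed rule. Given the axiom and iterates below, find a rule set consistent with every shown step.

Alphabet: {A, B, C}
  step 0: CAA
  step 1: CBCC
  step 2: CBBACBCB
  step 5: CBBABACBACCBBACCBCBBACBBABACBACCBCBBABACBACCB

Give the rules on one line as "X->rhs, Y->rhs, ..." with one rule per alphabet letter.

A->C, B->BA, C->CB

  step 1 ⇒ step 2: CBCC ⇒ CB·BA·CB·CB
    B ↦ BA
    C ↦ CB
  step 0 ⇒ step 1: CAA ⇒ CB·C·C
    A ↦ C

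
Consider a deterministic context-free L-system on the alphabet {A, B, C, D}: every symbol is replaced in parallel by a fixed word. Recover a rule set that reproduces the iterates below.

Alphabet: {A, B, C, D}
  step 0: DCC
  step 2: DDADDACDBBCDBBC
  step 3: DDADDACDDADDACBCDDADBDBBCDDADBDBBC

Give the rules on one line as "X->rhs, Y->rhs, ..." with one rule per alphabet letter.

  step 2 ⇒ step 3: DDADDACDBBCDBBC ⇒ DDA·DDA·C·DDA·DDA·C·BC·DDA·DB·DB·BC·DDA·DB·DB·BC
    A ↦ C
    B ↦ DB
    C ↦ BC
    D ↦ DDA

A->C, B->DB, C->BC, D->DDA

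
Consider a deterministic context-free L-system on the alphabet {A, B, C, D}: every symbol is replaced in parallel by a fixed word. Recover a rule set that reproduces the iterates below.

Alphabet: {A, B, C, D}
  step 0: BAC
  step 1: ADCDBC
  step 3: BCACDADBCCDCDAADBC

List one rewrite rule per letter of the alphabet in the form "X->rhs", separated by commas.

A->CD, B->AD, C->BC, D->A

  step 0 ⇒ step 1: BAC ⇒ AD·CD·BC
    A ↦ CD
    B ↦ AD
    C ↦ BC
    D ↦ A  (constrained at step 1)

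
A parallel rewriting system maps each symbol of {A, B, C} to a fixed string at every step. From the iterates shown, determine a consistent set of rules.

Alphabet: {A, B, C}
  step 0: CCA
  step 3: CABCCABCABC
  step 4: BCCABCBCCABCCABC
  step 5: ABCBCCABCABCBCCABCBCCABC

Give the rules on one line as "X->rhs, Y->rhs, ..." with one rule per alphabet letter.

  step 4 ⇒ step 5: BCCABCBCCABCCABC ⇒ A·BC·BC·C·A·BC·A·BC·BC·C·A·BC·BC·C·A·BC
    A ↦ C
    B ↦ A
    C ↦ BC

A->C, B->A, C->BC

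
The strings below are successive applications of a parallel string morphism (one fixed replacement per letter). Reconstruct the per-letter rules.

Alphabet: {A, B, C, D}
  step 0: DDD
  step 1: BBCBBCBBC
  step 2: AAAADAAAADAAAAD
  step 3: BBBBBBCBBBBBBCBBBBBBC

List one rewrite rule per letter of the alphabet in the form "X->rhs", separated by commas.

  step 2 ⇒ step 3: AAAADAAAADAAAAD ⇒ B·B·B·B·BBC·B·B·B·B·BBC·B·B·B·B·BBC
    A ↦ B
    D ↦ BBC
  step 1 ⇒ step 2: BBCBBCBBC ⇒ AA·AA·D·AA·AA·D·AA·AA·D
    B ↦ AA
  step 1 ⇒ step 2: BBCBBCBBC ⇒ AA·AA·D·AA·AA·D·AA·AA·D
    C ↦ D

A->B, B->AA, C->D, D->BBC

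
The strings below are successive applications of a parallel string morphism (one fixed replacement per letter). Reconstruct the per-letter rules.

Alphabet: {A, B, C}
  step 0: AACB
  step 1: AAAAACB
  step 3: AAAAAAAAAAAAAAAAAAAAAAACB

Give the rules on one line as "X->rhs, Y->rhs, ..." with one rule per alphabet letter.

A->AA, B->CB, C->A

  step 0 ⇒ step 1: AACB ⇒ AA·AA·A·CB
    A ↦ AA
    B ↦ CB
    C ↦ A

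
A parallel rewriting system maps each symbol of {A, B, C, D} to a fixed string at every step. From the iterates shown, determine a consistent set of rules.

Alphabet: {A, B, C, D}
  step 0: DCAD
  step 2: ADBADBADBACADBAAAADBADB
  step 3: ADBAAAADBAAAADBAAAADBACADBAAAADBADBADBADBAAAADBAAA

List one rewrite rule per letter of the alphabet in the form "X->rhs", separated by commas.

  step 2 ⇒ step 3: ADBADBADBACADBAAAADBADB ⇒ ADB·AA·A·ADB·AA·A·ADB·AA·A·ADB·AC·ADB·AA·A·ADB·ADB·ADB·ADB·AA·A·ADB·AA·A
    A ↦ ADB
    B ↦ A
    C ↦ AC
    D ↦ AA

A->ADB, B->A, C->AC, D->AA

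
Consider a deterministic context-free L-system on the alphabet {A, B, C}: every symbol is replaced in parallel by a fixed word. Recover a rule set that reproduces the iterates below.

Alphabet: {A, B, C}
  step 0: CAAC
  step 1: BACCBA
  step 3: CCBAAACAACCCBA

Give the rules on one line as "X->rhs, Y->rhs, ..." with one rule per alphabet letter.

A->C, B->AA, C->BA

  step 0 ⇒ step 1: CAAC ⇒ BA·C·C·BA
    A ↦ C
    C ↦ BA
    B ↦ AA  (constrained at step 1)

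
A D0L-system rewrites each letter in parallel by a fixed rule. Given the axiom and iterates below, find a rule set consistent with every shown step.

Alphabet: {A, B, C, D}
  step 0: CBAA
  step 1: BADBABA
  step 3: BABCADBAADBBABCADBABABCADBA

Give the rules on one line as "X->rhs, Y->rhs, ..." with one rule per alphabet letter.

A->BA, B->AD, C->B, D->BC

  step 0 ⇒ step 1: CBAA ⇒ B·AD·BA·BA
    A ↦ BA
    B ↦ AD
    C ↦ B
    D ↦ BC  (constrained at step 1)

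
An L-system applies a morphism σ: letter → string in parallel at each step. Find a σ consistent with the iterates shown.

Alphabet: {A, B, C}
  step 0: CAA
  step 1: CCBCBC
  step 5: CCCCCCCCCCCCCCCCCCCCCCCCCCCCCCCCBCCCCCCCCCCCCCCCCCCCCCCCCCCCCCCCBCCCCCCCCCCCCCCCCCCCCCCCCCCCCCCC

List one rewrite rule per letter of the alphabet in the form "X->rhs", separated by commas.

  step 0 ⇒ step 1: CAA ⇒ CC·BC·BC
    A ↦ BC
    C ↦ CC
    B ↦ AC  (constrained at step 1)

A->BC, B->AC, C->CC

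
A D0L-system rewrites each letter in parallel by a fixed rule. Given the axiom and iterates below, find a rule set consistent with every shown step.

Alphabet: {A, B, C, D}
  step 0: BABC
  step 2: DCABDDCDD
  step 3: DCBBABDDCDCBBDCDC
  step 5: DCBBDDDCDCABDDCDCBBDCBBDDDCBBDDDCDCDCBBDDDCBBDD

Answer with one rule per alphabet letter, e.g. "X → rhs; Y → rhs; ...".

  step 2 ⇒ step 3: DCABDDCDD ⇒ DC·BB·AB·D·DC·DC·BB·DC·DC
    A ↦ AB
    B ↦ D
    C ↦ BB
    D ↦ DC

A->AB, B->D, C->BB, D->DC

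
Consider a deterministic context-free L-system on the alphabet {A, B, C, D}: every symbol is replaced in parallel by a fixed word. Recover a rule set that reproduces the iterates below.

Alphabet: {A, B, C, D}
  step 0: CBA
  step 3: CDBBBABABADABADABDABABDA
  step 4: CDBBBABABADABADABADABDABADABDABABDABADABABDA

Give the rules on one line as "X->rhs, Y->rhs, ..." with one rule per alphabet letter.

A->DA, B->BA, C->CDB, D->B

  step 3 ⇒ step 4: CDBBBABABADABADABDABABDA ⇒ CDB·B·BA·BA·BA·DA·BA·DA·BA·DA·B·DA·BA·DA·B·DA·BA·B·DA·BA·DA·BA·B·DA
    A ↦ DA
    B ↦ BA
    C ↦ CDB
    D ↦ B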